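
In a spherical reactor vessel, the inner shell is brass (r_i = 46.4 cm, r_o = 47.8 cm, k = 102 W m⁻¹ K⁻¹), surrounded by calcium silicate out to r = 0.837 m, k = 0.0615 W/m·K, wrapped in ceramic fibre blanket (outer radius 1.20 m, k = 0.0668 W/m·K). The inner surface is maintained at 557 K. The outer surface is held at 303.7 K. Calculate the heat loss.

Q = 159 W

Treat each layer as a resistance in series:
  R_brass = (1/0.464 − 1/0.478)/(4πk) = 0.06312/(4π·102) = 4.925×10^-5 K/W
  R_calcium silicate = (1/0.478 − 1/0.837)/(4πk) = 0.8973/(4π·0.0615) = 1.161 K/W
  R_ceramic fibre blanket = (1/0.837 − 1/1.20)/(4πk) = 0.3614/(4π·0.0668) = 0.4305 K/W
ΣR = 4.925×10^-5 + 1.161 + 0.4305 = 1.592 K/W
Q = ΔT/ΣR = (557 K − 303.7 K)/1.592 = 159 W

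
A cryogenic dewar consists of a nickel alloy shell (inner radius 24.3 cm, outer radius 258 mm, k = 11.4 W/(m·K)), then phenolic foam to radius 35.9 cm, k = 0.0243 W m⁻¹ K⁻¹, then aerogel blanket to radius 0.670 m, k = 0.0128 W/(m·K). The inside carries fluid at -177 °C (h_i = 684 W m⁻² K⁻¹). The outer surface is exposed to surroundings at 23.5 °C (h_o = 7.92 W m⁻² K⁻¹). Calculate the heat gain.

Q = 17.2 W

Series thermal resistances, inner to outer:
  R_conv,in = 1/(4πr²h) = 1/(4π·0.243²·684) = 0.001970 K/W
  R_nickel alloy = (1/0.243 − 1/0.258)/(4πk) = 0.2393/(4π·11.4) = 0.001670 K/W
  R_phenolic foam = (1/0.258 − 1/0.359)/(4πk) = 1.090/(4π·0.0243) = 3.571 K/W
  R_aerogel blanket = (1/0.359 − 1/0.670)/(4πk) = 1.293/(4π·0.0128) = 8.038 K/W
  R_conv,out = 1/(4πr²h) = 1/(4π·0.670²·7.92) = 0.02238 K/W
ΣR = 0.001970 + 0.001670 + 3.571 + 8.038 + 0.02238 = 11.64 K/W
Q = ΔT/ΣR = (-177 °C − 23.5 °C)/11.64 = -17.2 W
(Negative Q ⇒ heat flows inward; heat gain = 17.2 W.)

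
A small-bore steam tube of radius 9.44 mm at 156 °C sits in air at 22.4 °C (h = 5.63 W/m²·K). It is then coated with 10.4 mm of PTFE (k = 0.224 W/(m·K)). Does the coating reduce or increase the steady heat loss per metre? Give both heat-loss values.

increases: 44.6 → 68.4 W/m

Critical radius for a cylinder: r_cr = k/h = 0.0398 m = 3.98 cm.
Outer radius after coating: r₂ = 0.00944 + 0.0104 = 0.01984 m.
Since r₁ < r_cr and r₂ ≤ r_cr, the coating moves toward the maximum at r_cr — heat loss rises.
Bare: R = 1/(2πr₁h) = 2.995 m·K/W; Q = 133.6/2.995 = 44.6 W/m.
Coated: R = R_cond + R_conv = 1.953 m·K/W; Q = 133.6/1.953 = 68.4 W/m.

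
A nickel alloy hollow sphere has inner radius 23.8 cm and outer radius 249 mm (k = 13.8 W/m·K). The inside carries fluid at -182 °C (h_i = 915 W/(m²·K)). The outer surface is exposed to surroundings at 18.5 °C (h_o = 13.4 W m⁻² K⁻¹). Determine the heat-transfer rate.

Q = 2040 W

Resistance network (inner→outer):
  R_conv,in = 1/(4πr²h) = 1/(4π·0.238²·915) = 0.001535 K/W
  R_nickel alloy = (1/0.238 − 1/0.249)/(4πk) = 0.1856/(4π·13.8) = 0.001070 K/W
  R_conv,out = 1/(4πr²h) = 1/(4π·0.249²·13.4) = 0.09578 K/W
ΣR = 0.001535 + 0.001070 + 0.09578 = 0.09839 K/W
Q = ΔT/ΣR = (-182 °C − 18.5 °C)/0.09839 = -2040 W
(Negative Q ⇒ heat flows inward; heat gain = 2040 W.)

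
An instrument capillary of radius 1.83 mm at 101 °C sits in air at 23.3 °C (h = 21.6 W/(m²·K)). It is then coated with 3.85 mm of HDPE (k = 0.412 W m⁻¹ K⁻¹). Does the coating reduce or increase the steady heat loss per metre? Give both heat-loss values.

increases: 19.3 → 44.8 W/m

Critical radius for a cylinder: r_cr = k/h = 0.0191 m = 1.91 cm.
Outer radius after coating: r₂ = 0.00183 + 0.00385 = 0.00568 m.
Since r₁ < r_cr and r₂ ≤ r_cr, the coating moves toward the maximum at r_cr — heat loss rises.
Bare: R = 1/(2πr₁h) = 4.026 m·K/W; Q = 77.7/4.026 = 19.3 W/m.
Coated: R = R_cond + R_conv = 1.735 m·K/W; Q = 77.7/1.735 = 44.8 W/m.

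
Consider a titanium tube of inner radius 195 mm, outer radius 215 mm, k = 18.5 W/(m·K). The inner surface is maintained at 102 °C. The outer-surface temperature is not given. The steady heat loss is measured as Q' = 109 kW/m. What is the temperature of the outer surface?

Series resistances:
  R'_titanium = ln(0.215/0.195)/(2πk) = 0.09764/(2π·18.5) = 8.400×10^-4 m·K/W
ΣR = 8.400×10^-4 m·K/W
ΔT = Q'·ΣR = 1.09×10^5 × 8.400×10^-4 = 91.56 K
Heat flows outward, so T_out = T_in − ΔT = 102 − 91.56 = 10.4 °C

T_out = 10.4 °C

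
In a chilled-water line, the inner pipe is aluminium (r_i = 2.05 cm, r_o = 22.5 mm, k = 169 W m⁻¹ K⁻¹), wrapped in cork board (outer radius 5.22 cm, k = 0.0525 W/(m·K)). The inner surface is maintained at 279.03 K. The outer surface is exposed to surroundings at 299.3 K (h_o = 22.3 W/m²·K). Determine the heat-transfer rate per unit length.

Treat each layer as a resistance in series:
  R'_aluminium = ln(0.0225/0.0205)/(2πk) = 0.09309/(2π·169) = 8.767×10^-5 m·K/W
  R'_cork board = ln(0.0522/0.0225)/(2πk) = 0.8416/(2π·0.0525) = 2.551 m·K/W
  R'_conv,out = 1/(2πr h) = 1/(2π·0.0522·22.3) = 0.1367 m·K/W
ΣR = 8.767×10^-5 + 2.551 + 0.1367 = 2.688 m·K/W
Q' = ΔT/ΣR = (279.03 K − 299.3 K)/2.688 = -7.54 W/m
(Negative Q' ⇒ heat flows inward; heat gain = 7.54 W/m.)

Q' = 7.54 W/m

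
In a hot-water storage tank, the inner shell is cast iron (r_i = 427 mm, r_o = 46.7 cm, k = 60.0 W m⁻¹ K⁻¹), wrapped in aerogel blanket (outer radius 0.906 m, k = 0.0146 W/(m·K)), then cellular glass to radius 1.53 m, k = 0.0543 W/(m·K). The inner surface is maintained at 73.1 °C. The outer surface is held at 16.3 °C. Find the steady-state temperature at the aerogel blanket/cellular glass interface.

T = 22.2 °C

Resistance network (inner→outer):
  R_cast iron = (1/0.427 − 1/0.467)/(4πk) = 0.2006/(4π·60.0) = 2.660×10^-4 K/W
  R_aerogel blanket = (1/0.467 − 1/0.906)/(4πk) = 1.038/(4π·0.0146) = 5.655 K/W
  R_cellular glass = (1/0.906 − 1/1.53)/(4πk) = 0.4502/(4π·0.0543) = 0.6597 K/W
ΣR = 2.660×10^-4 + 5.655 + 0.6597 = 6.315 K/W
Q = ΔT/ΣR = (73.1 °C − 16.3 °C)/6.315 = 8.994 W
From the inner boundary to the aerogel blanket/cellular glass interface, ΣR_partial = 5.655 K/W.
T_interface = T_in − Q·ΣR_partial = 73.1 °C − (8.994)(5.655) = 22.2 °C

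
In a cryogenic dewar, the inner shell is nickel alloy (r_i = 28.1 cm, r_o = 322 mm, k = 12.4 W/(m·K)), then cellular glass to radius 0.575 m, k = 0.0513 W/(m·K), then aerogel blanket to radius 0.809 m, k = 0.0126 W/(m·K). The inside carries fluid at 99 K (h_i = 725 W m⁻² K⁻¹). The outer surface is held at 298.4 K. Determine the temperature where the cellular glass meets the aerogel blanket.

T = 178.9 K

Series thermal resistances, inner to outer:
  R_conv,in = 1/(4πr²h) = 1/(4π·0.281²·725) = 0.001390 K/W
  R_nickel alloy = (1/0.281 − 1/0.322)/(4πk) = 0.4531/(4π·12.4) = 0.002908 K/W
  R_cellular glass = (1/0.322 − 1/0.575)/(4πk) = 1.366/(4π·0.0513) = 2.120 K/W
  R_aerogel blanket = (1/0.575 − 1/0.809)/(4πk) = 0.5030/(4π·0.0126) = 3.177 K/W
ΣR = 0.001390 + 0.002908 + 2.120 + 3.177 = 5.301 K/W
Q = ΔT/ΣR = (99 K − 298.4 K)/5.301 = -37.62 W
From the inner boundary to the cellular glass/aerogel blanket interface, ΣR_partial = 2.124 K/W.
T_interface = T_in − Q·ΣR_partial = 99 K − (-37.62)(2.124) = 178.9 K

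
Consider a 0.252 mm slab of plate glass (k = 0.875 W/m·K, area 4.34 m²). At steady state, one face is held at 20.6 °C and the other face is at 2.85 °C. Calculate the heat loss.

Q = 2.67×10^5 W

Q = kA·ΔT/L = 0.875 × 4.34 × |20.6 °C − 2.85 °C| / 2.52×10^-4 = 2.67×10^5 W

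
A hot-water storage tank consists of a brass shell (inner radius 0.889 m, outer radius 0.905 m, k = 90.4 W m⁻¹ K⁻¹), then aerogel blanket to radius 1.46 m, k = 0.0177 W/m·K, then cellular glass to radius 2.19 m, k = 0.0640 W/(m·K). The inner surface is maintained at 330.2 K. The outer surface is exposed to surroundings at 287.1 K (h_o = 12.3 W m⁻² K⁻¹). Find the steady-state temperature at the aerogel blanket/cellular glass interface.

Resistance network (inner→outer):
  R_brass = (1/0.889 − 1/0.905)/(4πk) = 0.01989/(4π·90.4) = 1.751×10^-5 K/W
  R_aerogel blanket = (1/0.905 − 1/1.46)/(4πk) = 0.4200/(4π·0.0177) = 1.888 K/W
  R_cellular glass = (1/1.46 − 1/2.19)/(4πk) = 0.2283/(4π·0.0640) = 0.2839 K/W
  R_conv,out = 1/(4πr²h) = 1/(4π·2.19²·12.3) = 0.001349 K/W
ΣR = 1.751×10^-5 + 1.888 + 0.2839 + 0.001349 = 2.173 K/W
Q = ΔT/ΣR = (330.2 K − 287.1 K)/2.173 = 19.83 W
From the inner boundary to the aerogel blanket/cellular glass interface, ΣR_partial = 1.888 K/W.
T_interface = T_in − Q·ΣR_partial = 330.2 K − (19.83)(1.888) = 292.8 K

T = 292.8 K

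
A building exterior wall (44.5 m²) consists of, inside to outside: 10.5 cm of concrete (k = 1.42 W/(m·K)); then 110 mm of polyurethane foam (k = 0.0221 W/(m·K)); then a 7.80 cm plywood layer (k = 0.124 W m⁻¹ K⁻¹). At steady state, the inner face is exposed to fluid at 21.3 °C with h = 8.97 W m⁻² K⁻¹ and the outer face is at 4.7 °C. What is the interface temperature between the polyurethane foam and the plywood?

Resistance network (inner→outer):
  R_conv,in = 1/(hA) = 1/(8.97·44.5) = 0.002505 K/W
  R_concrete = L/(kA) = 0.105/(1.42·44.5) = 0.001662 K/W
  R_polyurethane foam = L/(kA) = 0.110/(0.0221·44.5) = 0.1119 K/W
  R_plywood = L/(kA) = 0.0780/(0.124·44.5) = 0.01414 K/W
ΣR = 0.002505 + 0.001662 + 0.1119 + 0.01414 = 0.1302 K/W
Q = ΔT/ΣR = (21.3 °C − 4.7 °C)/0.1302 = 127.5 W
From the inner boundary to the polyurethane foam/plywood interface, ΣR_partial = 0.1161 K/W.
T_interface = T_in − Q·ΣR_partial = 21.3 °C − (127.5)(0.1161) = 6.50 °C

T = 6.50 °C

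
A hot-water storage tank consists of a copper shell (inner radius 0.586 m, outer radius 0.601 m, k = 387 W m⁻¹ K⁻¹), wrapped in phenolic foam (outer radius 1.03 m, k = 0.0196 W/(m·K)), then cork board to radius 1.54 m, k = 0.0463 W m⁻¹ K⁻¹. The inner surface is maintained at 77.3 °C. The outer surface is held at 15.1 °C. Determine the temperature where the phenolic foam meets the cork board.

Resistance network (inner→outer):
  R_copper = (1/0.586 − 1/0.601)/(4πk) = 0.04259/(4π·387) = 8.758×10^-6 K/W
  R_phenolic foam = (1/0.601 − 1/1.03)/(4πk) = 0.6930/(4π·0.0196) = 2.814 K/W
  R_cork board = (1/1.03 − 1/1.54)/(4πk) = 0.3215/(4π·0.0463) = 0.5526 K/W
ΣR = 8.758×10^-6 + 2.814 + 0.5526 = 3.367 K/W
Q = ΔT/ΣR = (77.3 °C − 15.1 °C)/3.367 = 18.47 W
From the inner boundary to the phenolic foam/cork board interface, ΣR_partial = 2.814 K/W.
T_interface = T_in − Q·ΣR_partial = 77.3 °C − (18.47)(2.814) = 25.3 °C

T = 25.3 °C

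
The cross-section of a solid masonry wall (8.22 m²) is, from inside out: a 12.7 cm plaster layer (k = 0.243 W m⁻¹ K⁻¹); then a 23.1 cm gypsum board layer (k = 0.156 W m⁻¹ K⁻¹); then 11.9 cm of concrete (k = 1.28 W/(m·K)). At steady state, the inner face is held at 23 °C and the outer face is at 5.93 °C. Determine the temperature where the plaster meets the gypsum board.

T = 18.7 °C

Series thermal resistances, inner to outer:
  R_plaster = L/(kA) = 0.127/(0.243·8.22) = 0.06358 K/W
  R_gypsum board = L/(kA) = 0.231/(0.156·8.22) = 0.1801 K/W
  R_concrete = L/(kA) = 0.119/(1.28·8.22) = 0.01131 K/W
ΣR = 0.06358 + 0.1801 + 0.01131 = 0.2550 K/W
Q = ΔT/ΣR = (23 °C − 5.93 °C)/0.2550 = 66.94 W
From the inner boundary to the plaster/gypsum board interface, ΣR_partial = 0.06358 K/W.
T_interface = T_in − Q·ΣR_partial = 23 °C − (66.94)(0.06358) = 18.7 °C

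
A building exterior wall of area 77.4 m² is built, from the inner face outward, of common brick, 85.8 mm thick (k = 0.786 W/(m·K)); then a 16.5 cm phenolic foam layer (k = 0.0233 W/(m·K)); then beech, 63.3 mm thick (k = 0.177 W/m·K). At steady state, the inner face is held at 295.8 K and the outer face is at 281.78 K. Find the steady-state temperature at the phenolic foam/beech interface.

T = 282.44 K

Resistance network (inner→outer):
  R_common brick = L/(kA) = 0.0858/(0.786·77.4) = 0.001410 K/W
  R_phenolic foam = L/(kA) = 0.165/(0.0233·77.4) = 0.09149 K/W
  R_beech = L/(kA) = 0.0633/(0.177·77.4) = 0.004621 K/W
ΣR = 0.001410 + 0.09149 + 0.004621 = 0.09752 K/W
Q = ΔT/ΣR = (295.8 K − 281.78 K)/0.09752 = 143.8 W
From the inner boundary to the phenolic foam/beech interface, ΣR_partial = 0.09290 K/W.
T_interface = T_in − Q·ΣR_partial = 295.8 K − (143.8)(0.09290) = 282.44 K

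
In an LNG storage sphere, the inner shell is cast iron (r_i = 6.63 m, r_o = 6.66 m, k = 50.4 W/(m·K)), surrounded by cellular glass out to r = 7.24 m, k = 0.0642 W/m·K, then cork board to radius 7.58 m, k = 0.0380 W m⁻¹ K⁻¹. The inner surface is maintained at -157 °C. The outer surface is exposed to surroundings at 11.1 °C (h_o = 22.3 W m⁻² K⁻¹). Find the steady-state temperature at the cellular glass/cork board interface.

Series thermal resistances, inner to outer:
  R_cast iron = (1/6.63 − 1/6.66)/(4πk) = 6.794×10^-4/(4π·50.4) = 1.073×10^-6 K/W
  R_cellular glass = (1/6.66 − 1/7.24)/(4πk) = 0.01203/(4π·0.0642) = 0.01491 K/W
  R_cork board = (1/7.24 − 1/7.58)/(4πk) = 0.006195/(4π·0.0380) = 0.01297 K/W
  R_conv,out = 1/(4πr²h) = 1/(4π·7.58²·22.3) = 6.211×10^-5 K/W
ΣR = 1.073×10^-6 + 0.01491 + 0.01297 + 6.211×10^-5 = 0.02794 K/W
Q = ΔT/ΣR = (-157 °C − 11.1 °C)/0.02794 = -6016 W
From the inner boundary to the cellular glass/cork board interface, ΣR_partial = 0.01491 K/W.
T_interface = T_in − Q·ΣR_partial = -157 °C − (-6016)(0.01491) = -67.3 °C

T = -67.3 °C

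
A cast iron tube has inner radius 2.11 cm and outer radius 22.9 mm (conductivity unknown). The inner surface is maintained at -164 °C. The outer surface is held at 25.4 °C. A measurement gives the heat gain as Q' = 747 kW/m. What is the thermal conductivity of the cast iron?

k = 51.4 W/m·K

ΣR = ΔT/Q' = |-164 − 25.4|/7.47×10^5 = 2.535×10^-4 m·K/W
ln(r₂/r₁)/(2πk) = 2.535×10^-4 ⇒ k = 0.08186/(2π·2.535×10^-4) = 51.4 W/m·K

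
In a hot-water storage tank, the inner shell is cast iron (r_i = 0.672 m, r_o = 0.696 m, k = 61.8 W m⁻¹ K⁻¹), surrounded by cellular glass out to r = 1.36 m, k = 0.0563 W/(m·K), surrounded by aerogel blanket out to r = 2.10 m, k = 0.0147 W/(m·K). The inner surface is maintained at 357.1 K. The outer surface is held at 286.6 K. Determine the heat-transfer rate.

Q = 29.4 W

Treat each layer as a resistance in series:
  R_cast iron = (1/0.672 − 1/0.696)/(4πk) = 0.05131/(4π·61.8) = 6.607×10^-5 K/W
  R_cellular glass = (1/0.696 − 1/1.36)/(4πk) = 0.7015/(4π·0.0563) = 0.9915 K/W
  R_aerogel blanket = (1/1.36 − 1/2.10)/(4πk) = 0.2591/(4π·0.0147) = 1.403 K/W
ΣR = 6.607×10^-5 + 0.9915 + 1.403 = 2.395 K/W
Q = ΔT/ΣR = (357.1 K − 286.6 K)/2.395 = 29.4 W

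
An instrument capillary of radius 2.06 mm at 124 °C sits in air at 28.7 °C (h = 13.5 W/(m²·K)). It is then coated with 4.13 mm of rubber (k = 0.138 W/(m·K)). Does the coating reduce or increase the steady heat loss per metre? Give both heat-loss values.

increases: 16.7 → 30.0 W/m

Critical radius for a cylinder: r_cr = k/h = 0.0102 m = 1.02 cm.
Outer radius after coating: r₂ = 0.00206 + 0.00413 = 0.00619 m.
Since r₁ < r_cr and r₂ ≤ r_cr, the coating moves toward the maximum at r_cr — heat loss rises.
Bare: R = 1/(2πr₁h) = 5.723 m·K/W; Q = 95.3/5.723 = 16.7 W/m.
Coated: R = R_cond + R_conv = 3.173 m·K/W; Q = 95.3/3.173 = 30.0 W/m.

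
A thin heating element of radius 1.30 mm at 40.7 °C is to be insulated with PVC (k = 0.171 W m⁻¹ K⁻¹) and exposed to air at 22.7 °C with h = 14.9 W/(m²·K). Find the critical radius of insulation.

r_cr = 1.15 cm

For a cylinder, r_cr = k_ins/h = 0.171/14.9 = 0.0115 m = 1.15 cm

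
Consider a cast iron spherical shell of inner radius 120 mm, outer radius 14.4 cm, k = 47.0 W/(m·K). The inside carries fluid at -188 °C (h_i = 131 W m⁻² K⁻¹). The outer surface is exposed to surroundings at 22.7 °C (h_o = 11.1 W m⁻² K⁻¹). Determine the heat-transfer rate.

Series thermal resistances, inner to outer:
  R_conv,in = 1/(4πr²h) = 1/(4π·0.120²·131) = 0.04218 K/W
  R_cast iron = (1/0.120 − 1/0.144)/(4πk) = 1.389/(4π·47.0) = 0.002352 K/W
  R_conv,out = 1/(4πr²h) = 1/(4π·0.144²·11.1) = 0.3457 K/W
ΣR = 0.04218 + 0.002352 + 0.3457 = 0.3902 K/W
Q = ΔT/ΣR = (-188 °C − 22.7 °C)/0.3902 = -540 W
(Negative Q ⇒ heat flows inward; heat gain = 540 W.)

Q = 540 W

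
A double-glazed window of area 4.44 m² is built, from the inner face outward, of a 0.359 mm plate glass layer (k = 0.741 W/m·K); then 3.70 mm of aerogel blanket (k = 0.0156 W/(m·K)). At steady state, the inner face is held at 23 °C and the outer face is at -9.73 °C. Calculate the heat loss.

Q = 611 W

Resistance network (inner→outer):
  R_plate glass = L/(kA) = 3.59×10^-4/(0.741·4.44) = 1.091×10^-4 K/W
  R_aerogel blanket = L/(kA) = 0.00370/(0.0156·4.44) = 0.05342 K/W
ΣR = 1.091×10^-4 + 0.05342 = 0.05353 K/W
Q = ΔT/ΣR = (23 °C − -9.73 °C)/0.05353 = 611 W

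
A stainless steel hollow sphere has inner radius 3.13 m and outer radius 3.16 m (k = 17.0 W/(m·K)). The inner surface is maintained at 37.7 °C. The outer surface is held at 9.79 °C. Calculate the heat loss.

Q = 1970 kW

Q = 4πk·ΔT/(1/r₁ − 1/r₂) = 4π × 17.0 × 27.91 / (1/3.13 − 1/3.16) = 1.97×10^6 W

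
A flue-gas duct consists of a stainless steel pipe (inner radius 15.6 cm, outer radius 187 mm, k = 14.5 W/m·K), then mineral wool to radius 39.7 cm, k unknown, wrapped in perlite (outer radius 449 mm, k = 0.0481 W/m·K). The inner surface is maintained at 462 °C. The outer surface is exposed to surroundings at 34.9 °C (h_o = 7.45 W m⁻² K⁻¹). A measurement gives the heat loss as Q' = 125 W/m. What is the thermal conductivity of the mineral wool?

ΣR = ΔT/Q' = |462 − 34.9|/125 = 3.417 m·K/W
Known resistances:
  R'_stainless steel = ln(0.187/0.156)/(2πk) = 0.1813/(2π·14.5) = 0.001989 m·K/W
  R'_perlite = ln(0.449/0.397)/(2πk) = 0.1231/(2π·0.0481) = 0.4073 m·K/W
  R'_conv,out = 1/(2πr h) = 1/(2π·0.449·7.45) = 0.04758 m·K/W
R_mineral wool = ΣR − ΣR_known = 3.417 − 0.4569 = 2.960 m·K/W
ln(r₂/r₁)/(2πk) = 2.960 ⇒ k = 0.7528/(2π·2.960) = 0.0405 W/m·K

k = 0.0405 W/m·K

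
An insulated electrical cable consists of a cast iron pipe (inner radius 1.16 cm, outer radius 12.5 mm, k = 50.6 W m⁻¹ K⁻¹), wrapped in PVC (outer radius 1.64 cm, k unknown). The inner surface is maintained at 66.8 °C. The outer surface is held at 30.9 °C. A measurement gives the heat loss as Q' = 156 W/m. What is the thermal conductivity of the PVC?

k = 0.188 W/m·K

ΣR = ΔT/Q' = |66.8 − 30.9|/156 = 0.2301 m·K/W
Known resistances:
  R'_cast iron = ln(0.0125/0.0116)/(2πk) = 0.07472/(2π·50.6) = 2.350×10^-4 m·K/W
R_PVC = ΣR − ΣR_known = 0.2301 − 2.350×10^-4 = 0.2299 m·K/W
ln(r₂/r₁)/(2πk) = 0.2299 ⇒ k = 0.2716/(2π·0.2299) = 0.188 W/m·K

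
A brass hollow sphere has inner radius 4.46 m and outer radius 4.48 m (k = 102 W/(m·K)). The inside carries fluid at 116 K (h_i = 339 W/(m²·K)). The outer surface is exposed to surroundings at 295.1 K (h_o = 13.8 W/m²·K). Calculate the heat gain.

Q = 597 kW

Series thermal resistances, inner to outer:
  R_conv,in = 1/(4πr²h) = 1/(4π·4.46²·339) = 1.180×10^-5 K/W
  R_brass = (1/4.46 − 1/4.48)/(4πk) = 0.001001/(4π·102) = 7.809×10^-7 K/W
  R_conv,out = 1/(4πr²h) = 1/(4π·4.48²·13.8) = 2.873×10^-4 K/W
ΣR = 1.180×10^-5 + 7.809×10^-7 + 2.873×10^-4 = 2.999×10^-4 K/W
Q = ΔT/ΣR = (116 K − 295.1 K)/2.999×10^-4 = -5.97×10^5 W
(Negative Q ⇒ heat flows inward; heat gain = 5.97×10^5 W.)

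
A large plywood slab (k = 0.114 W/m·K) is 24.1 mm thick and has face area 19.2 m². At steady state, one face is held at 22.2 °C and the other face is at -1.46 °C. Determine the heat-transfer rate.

Q = 2.15 kW

Q = kA·ΔT/L = 0.114 × 19.2 × |22.2 °C − -1.46 °C| / 0.0241 = 2150 W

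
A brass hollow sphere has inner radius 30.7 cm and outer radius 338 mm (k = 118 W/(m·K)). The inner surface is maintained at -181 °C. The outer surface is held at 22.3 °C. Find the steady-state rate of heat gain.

Q = 4πk·ΔT/(1/r₁ − 1/r₂) = 4π × 118 × 203.3 / (1/0.307 − 1/0.338) = 1.01×10^6 W

Q = 1010 kW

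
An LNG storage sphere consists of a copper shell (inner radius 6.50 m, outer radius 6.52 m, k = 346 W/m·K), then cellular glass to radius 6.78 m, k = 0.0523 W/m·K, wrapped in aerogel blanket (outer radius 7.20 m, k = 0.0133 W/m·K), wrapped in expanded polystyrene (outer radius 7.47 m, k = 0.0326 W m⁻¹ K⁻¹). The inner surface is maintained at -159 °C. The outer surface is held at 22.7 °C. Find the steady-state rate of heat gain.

Treat each layer as a resistance in series:
  R_copper = (1/6.50 − 1/6.52)/(4πk) = 4.719×10^-4/(4π·346) = 1.085×10^-7 K/W
  R_cellular glass = (1/6.52 − 1/6.78)/(4πk) = 0.005882/(4π·0.0523) = 0.008949 K/W
  R_aerogel blanket = (1/6.78 − 1/7.20)/(4πk) = 0.008604/(4π·0.0133) = 0.05148 K/W
  R_expanded polystyrene = (1/7.20 − 1/7.47)/(4πk) = 0.005020/(4π·0.0326) = 0.01225 K/W
ΣR = 1.085×10^-7 + 0.008949 + 0.05148 + 0.01225 = 0.07268 K/W
Q = ΔT/ΣR = (-159 °C − 22.7 °C)/0.07268 = -2500 W
(Negative Q ⇒ heat flows inward; heat gain = 2500 W.)

Q = 2.50 kW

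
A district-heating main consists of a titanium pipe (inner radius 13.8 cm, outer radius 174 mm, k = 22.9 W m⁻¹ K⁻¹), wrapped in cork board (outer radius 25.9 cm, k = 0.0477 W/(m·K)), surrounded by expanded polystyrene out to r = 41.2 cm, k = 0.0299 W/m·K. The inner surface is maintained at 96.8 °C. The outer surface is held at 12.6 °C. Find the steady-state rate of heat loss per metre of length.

Series thermal resistances, inner to outer:
  R'_titanium = ln(0.174/0.138)/(2πk) = 0.2318/(2π·22.9) = 0.001611 m·K/W
  R'_cork board = ln(0.259/0.174)/(2πk) = 0.3978/(2π·0.0477) = 1.327 m·K/W
  R'_expanded polystyrene = ln(0.412/0.259)/(2πk) = 0.4642/(2π·0.0299) = 2.471 m·K/W
ΣR = 0.001611 + 1.327 + 2.471 = 3.800 m·K/W
Q' = ΔT/ΣR = (96.8 °C − 12.6 °C)/3.800 = 22.2 W/m

Q' = 22.2 W/m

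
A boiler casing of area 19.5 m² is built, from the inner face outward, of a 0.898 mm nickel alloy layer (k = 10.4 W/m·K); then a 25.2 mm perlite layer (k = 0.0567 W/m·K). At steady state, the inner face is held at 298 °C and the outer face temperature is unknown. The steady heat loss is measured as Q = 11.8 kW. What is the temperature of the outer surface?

Sum the resistances:
  R_nickel alloy = L/(kA) = 8.98×10^-4/(10.4·19.5) = 4.428×10^-6 K/W
  R_perlite = L/(kA) = 0.0252/(0.0567·19.5) = 0.02279 K/W
ΣR = 0.02280 K/W
ΔT = Q·ΣR = 11800 × 0.02280 = 269.0 K
Heat flows outward, so T_out = T_in − ΔT = 298 − 269.0 = 29.0 °C

T_out = 29.0 °C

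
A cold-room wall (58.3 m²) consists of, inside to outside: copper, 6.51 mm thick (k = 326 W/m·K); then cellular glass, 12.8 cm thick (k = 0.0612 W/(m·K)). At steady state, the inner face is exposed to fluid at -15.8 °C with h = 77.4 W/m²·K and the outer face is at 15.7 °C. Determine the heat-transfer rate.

Series thermal resistances, inner to outer:
  R_conv,in = 1/(hA) = 1/(77.4·58.3) = 2.216×10^-4 K/W
  R_copper = L/(kA) = 0.00651/(326·58.3) = 3.425×10^-7 K/W
  R_cellular glass = L/(kA) = 0.128/(0.0612·58.3) = 0.03587 K/W
ΣR = 2.216×10^-4 + 3.425×10^-7 + 0.03587 = 0.03609 K/W
Q = ΔT/ΣR = (-15.8 °C − 15.7 °C)/0.03609 = -873 W
(Negative Q ⇒ heat flows inward; heat gain = 873 W.)

Q = 873 W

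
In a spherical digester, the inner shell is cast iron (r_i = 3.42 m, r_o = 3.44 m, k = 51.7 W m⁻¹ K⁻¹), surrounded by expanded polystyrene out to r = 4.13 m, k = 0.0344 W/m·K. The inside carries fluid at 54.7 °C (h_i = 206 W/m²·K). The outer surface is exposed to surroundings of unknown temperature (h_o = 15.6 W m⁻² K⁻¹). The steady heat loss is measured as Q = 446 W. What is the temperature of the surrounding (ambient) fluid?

T_out = 4.44 °C

Sum the resistances:
  R_conv,in = 1/(4πr²h) = 1/(4π·3.42²·206) = 3.303×10^-5 K/W
  R_cast iron = (1/3.42 − 1/3.44)/(4πk) = 0.001700/(4π·51.7) = 2.617×10^-6 K/W
  R_expanded polystyrene = (1/3.44 − 1/4.13)/(4πk) = 0.04857/(4π·0.0344) = 0.1123 K/W
  R_conv,out = 1/(4πr²h) = 1/(4π·4.13²·15.6) = 2.991×10^-4 K/W
ΣR = 0.1127 K/W
ΔT = Q·ΣR = 446 × 0.1127 = 50.26 K
Heat flows outward, so T_out = T_in − ΔT = 54.7 − 50.26 = 4.44 °C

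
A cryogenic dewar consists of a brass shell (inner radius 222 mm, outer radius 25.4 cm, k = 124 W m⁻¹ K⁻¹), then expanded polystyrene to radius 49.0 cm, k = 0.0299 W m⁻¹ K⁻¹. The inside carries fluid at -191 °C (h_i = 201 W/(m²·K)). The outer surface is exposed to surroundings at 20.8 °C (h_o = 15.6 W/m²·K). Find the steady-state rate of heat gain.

Series thermal resistances, inner to outer:
  R_conv,in = 1/(4πr²h) = 1/(4π·0.222²·201) = 0.008033 K/W
  R_brass = (1/0.222 − 1/0.254)/(4πk) = 0.5675/(4π·124) = 3.642×10^-4 K/W
  R_expanded polystyrene = (1/0.254 − 1/0.490)/(4πk) = 1.896/(4π·0.0299) = 5.047 K/W
  R_conv,out = 1/(4πr²h) = 1/(4π·0.490²·15.6) = 0.02125 K/W
ΣR = 0.008033 + 3.642×10^-4 + 5.047 + 0.02125 = 5.077 K/W
Q = ΔT/ΣR = (-191 °C − 20.8 °C)/5.077 = -41.7 W
(Negative Q ⇒ heat flows inward; heat gain = 41.7 W.)

Q = 41.7 W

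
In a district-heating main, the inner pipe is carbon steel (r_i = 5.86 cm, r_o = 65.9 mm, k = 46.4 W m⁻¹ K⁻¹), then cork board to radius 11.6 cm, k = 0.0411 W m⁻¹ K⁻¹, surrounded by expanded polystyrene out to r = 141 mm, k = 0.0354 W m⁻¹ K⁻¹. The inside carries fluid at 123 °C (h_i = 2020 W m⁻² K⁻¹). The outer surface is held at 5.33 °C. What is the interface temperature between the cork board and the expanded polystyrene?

T = 39.0 °C

Series thermal resistances, inner to outer:
  R'_conv,in = 1/(2πr h) = 1/(2π·0.0586·2020) = 0.001345 m·K/W
  R'_carbon steel = ln(0.0659/0.0586)/(2πk) = 0.1174/(2π·46.4) = 4.027×10^-4 m·K/W
  R'_cork board = ln(0.116/0.0659)/(2πk) = 0.5655/(2π·0.0411) = 2.190 m·K/W
  R'_expanded polystyrene = ln(0.141/0.116)/(2πk) = 0.1952/(2π·0.0354) = 0.8775 m·K/W
ΣR = 0.001345 + 4.027×10^-4 + 2.190 + 0.8775 = 3.069 m·K/W
Q' = ΔT/ΣR = (123 °C − 5.33 °C)/3.069 = 38.34 W/m
From the inner boundary to the cork board/expanded polystyrene interface, ΣR_partial = 2.192 m·K/W.
T_interface = T_in − Q'·ΣR_partial = 123 °C − (38.34)(2.192) = 39.0 °C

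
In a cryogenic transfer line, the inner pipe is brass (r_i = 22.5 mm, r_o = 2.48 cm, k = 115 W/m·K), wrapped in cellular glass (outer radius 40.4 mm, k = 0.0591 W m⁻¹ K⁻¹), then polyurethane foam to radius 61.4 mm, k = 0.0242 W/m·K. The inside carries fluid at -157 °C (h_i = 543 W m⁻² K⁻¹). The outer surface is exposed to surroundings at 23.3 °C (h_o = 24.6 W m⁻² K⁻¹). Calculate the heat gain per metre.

Resistance network (inner→outer):
  R'_conv,in = 1/(2πr h) = 1/(2π·0.0225·543) = 0.01303 m·K/W
  R'_brass = ln(0.0248/0.0225)/(2πk) = 0.09733/(2π·115) = 1.347×10^-4 m·K/W
  R'_cellular glass = ln(0.0404/0.0248)/(2πk) = 0.4880/(2π·0.0591) = 1.314 m·K/W
  R'_polyurethane foam = ln(0.0614/0.0404)/(2πk) = 0.4186/(2π·0.0242) = 2.753 m·K/W
  R'_conv,out = 1/(2πr h) = 1/(2π·0.0614·24.6) = 0.1054 m·K/W
ΣR = 0.01303 + 1.347×10^-4 + 1.314 + 2.753 + 0.1054 = 4.186 m·K/W
Q' = ΔT/ΣR = (-157 °C − 23.3 °C)/4.186 = -43.1 W/m
(Negative Q' ⇒ heat flows inward; heat gain = 43.1 W/m.)

Q' = 43.1 W/m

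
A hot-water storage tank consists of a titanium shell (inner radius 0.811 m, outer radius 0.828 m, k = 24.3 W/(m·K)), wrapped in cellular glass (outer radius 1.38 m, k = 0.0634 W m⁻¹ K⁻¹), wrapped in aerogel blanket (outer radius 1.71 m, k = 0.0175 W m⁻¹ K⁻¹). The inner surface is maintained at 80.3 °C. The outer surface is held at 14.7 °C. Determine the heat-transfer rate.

Treat each layer as a resistance in series:
  R_titanium = (1/0.811 − 1/0.828)/(4πk) = 0.02532/(4π·24.3) = 8.291×10^-5 K/W
  R_cellular glass = (1/0.828 − 1/1.38)/(4πk) = 0.4831/(4π·0.0634) = 0.6064 K/W
  R_aerogel blanket = (1/1.38 − 1/1.71)/(4πk) = 0.1398/(4π·0.0175) = 0.6359 K/W
ΣR = 8.291×10^-5 + 0.6064 + 0.6359 = 1.242 K/W
Q = ΔT/ΣR = (80.3 °C − 14.7 °C)/1.242 = 52.8 W

Q = 52.8 W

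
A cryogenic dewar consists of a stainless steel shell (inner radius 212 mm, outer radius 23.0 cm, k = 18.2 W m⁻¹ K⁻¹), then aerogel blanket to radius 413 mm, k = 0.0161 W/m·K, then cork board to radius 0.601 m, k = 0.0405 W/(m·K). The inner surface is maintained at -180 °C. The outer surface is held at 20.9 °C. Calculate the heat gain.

Treat each layer as a resistance in series:
  R_stainless steel = (1/0.212 − 1/0.230)/(4πk) = 0.3692/(4π·18.2) = 0.001614 K/W
  R_aerogel blanket = (1/0.230 − 1/0.413)/(4πk) = 1.927/(4π·0.0161) = 9.522 K/W
  R_cork board = (1/0.413 − 1/0.601)/(4πk) = 0.7574/(4π·0.0405) = 1.488 K/W
ΣR = 0.001614 + 9.522 + 1.488 = 11.01 K/W
Q = ΔT/ΣR = (-180 °C − 20.9 °C)/11.01 = -18.2 W
(Negative Q ⇒ heat flows inward; heat gain = 18.2 W.)

Q = 18.2 W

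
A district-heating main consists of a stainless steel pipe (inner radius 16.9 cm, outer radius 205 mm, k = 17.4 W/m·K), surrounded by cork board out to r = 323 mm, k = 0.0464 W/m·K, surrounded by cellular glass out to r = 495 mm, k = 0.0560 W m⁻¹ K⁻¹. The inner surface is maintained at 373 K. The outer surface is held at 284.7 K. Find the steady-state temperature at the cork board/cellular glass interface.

T = 323.3 K

Treat each layer as a resistance in series:
  R'_stainless steel = ln(0.205/0.169)/(2πk) = 0.1931/(2π·17.4) = 0.001766 m·K/W
  R'_cork board = ln(0.323/0.205)/(2πk) = 0.4546/(2π·0.0464) = 1.559 m·K/W
  R'_cellular glass = ln(0.495/0.323)/(2πk) = 0.4269/(2π·0.0560) = 1.213 m·K/W
ΣR = 0.001766 + 1.559 + 1.213 = 2.774 m·K/W
Q' = ΔT/ΣR = (373 K − 284.7 K)/2.774 = 31.83 W/m
From the inner boundary to the cork board/cellular glass interface, ΣR_partial = 1.561 m·K/W.
T_interface = T_in − Q'·ΣR_partial = 373 K − (31.83)(1.561) = 323.3 K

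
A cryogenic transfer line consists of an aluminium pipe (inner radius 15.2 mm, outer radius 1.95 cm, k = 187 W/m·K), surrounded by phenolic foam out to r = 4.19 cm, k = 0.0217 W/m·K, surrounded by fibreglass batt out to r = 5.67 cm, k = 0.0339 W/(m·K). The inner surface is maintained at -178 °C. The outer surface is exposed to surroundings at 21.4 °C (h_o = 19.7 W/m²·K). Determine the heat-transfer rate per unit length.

Series thermal resistances, inner to outer:
  R'_aluminium = ln(0.0195/0.0152)/(2πk) = 0.2491/(2π·187) = 2.120×10^-4 m·K/W
  R'_phenolic foam = ln(0.0419/0.0195)/(2πk) = 0.7649/(2π·0.0217) = 5.610 m·K/W
  R'_fibreglass batt = ln(0.0567/0.0419)/(2πk) = 0.3025/(2π·0.0339) = 1.420 m·K/W
  R'_conv,out = 1/(2πr h) = 1/(2π·0.0567·19.7) = 0.1425 m·K/W
ΣR = 2.120×10^-4 + 5.610 + 1.420 + 0.1425 = 7.173 m·K/W
Q' = ΔT/ΣR = (-178 °C − 21.4 °C)/7.173 = -27.8 W/m
(Negative Q' ⇒ heat flows inward; heat gain = 27.8 W/m.)

Q' = 27.8 W/m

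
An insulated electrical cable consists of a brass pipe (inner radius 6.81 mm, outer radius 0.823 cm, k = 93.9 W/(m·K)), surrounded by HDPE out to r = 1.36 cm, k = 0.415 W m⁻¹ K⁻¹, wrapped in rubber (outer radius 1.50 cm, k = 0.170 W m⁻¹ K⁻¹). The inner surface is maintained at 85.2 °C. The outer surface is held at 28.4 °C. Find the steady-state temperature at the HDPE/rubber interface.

Resistance network (inner→outer):
  R'_brass = ln(0.00823/0.00681)/(2πk) = 0.1894/(2π·93.9) = 3.210×10^-4 m·K/W
  R'_HDPE = ln(0.0136/0.00823)/(2πk) = 0.5023/(2π·0.415) = 0.1926 m·K/W
  R'_rubber = ln(0.0150/0.0136)/(2πk) = 0.09798/(2π·0.170) = 0.09173 m·K/W
ΣR = 3.210×10^-4 + 0.1926 + 0.09173 = 0.2847 m·K/W
Q' = ΔT/ΣR = (85.2 °C − 28.4 °C)/0.2847 = 199.5 W/m
From the inner boundary to the HDPE/rubber interface, ΣR_partial = 0.1929 m·K/W.
T_interface = T_in − Q'·ΣR_partial = 85.2 °C − (199.5)(0.1929) = 46.7 °C

T = 46.7 °C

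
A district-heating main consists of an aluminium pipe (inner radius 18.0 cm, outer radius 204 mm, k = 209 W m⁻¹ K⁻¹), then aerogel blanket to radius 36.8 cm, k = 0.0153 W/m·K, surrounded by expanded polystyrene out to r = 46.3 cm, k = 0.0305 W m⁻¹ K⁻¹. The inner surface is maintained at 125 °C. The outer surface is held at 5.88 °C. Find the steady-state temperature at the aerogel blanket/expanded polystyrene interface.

T = 25.3 °C

Series thermal resistances, inner to outer:
  R'_aluminium = ln(0.204/0.180)/(2πk) = 0.1252/(2π·209) = 9.531×10^-5 m·K/W
  R'_aerogel blanket = ln(0.368/0.204)/(2πk) = 0.5900/(2π·0.0153) = 6.137 m·K/W
  R'_expanded polystyrene = ln(0.463/0.368)/(2πk) = 0.2296/(2π·0.0305) = 1.198 m·K/W
ΣR = 9.531×10^-5 + 6.137 + 1.198 = 7.335 m·K/W
Q' = ΔT/ΣR = (125 °C − 5.88 °C)/7.335 = 16.24 W/m
From the inner boundary to the aerogel blanket/expanded polystyrene interface, ΣR_partial = 6.137 m·K/W.
T_interface = T_in − Q'·ΣR_partial = 125 °C − (16.24)(6.137) = 25.3 °C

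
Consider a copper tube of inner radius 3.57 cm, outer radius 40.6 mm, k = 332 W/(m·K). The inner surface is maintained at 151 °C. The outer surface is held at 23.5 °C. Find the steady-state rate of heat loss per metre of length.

Q' = 2πk·ΔT/ln(r₂/r₁) = 2π × 332 × 127.5 / ln(0.0406/0.0357) = 2.07×10^6 W/m

Q' = 2.07×10^6 W/m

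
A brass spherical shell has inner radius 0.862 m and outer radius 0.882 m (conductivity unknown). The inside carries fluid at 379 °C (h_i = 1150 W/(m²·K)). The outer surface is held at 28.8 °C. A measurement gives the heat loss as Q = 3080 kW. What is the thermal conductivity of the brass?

ΣR = ΔT/Q = |379 − 28.8|/3.08×10^6 = 1.137×10^-4 K/W
Known resistances:
  R_conv,in = 1/(4πr²h) = 1/(4π·0.862²·1150) = 9.313×10^-5 K/W
R_brass = ΣR − ΣR_known = 1.137×10^-4 − 9.313×10^-5 = 2.057×10^-5 K/W
(1/r₁−1/r₂)/(4πk) = 2.057×10^-5 ⇒ k = 0.02631/(4π·2.057×10^-5) = 102 W/m·K

k = 102 W/m·K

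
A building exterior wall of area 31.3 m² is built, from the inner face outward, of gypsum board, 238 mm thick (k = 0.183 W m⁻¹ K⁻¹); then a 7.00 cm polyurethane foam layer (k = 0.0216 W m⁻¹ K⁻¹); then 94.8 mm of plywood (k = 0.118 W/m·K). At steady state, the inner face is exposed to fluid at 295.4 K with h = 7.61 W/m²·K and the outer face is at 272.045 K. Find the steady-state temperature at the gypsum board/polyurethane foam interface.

T = 289.3 K

Treat each layer as a resistance in series:
  R_conv,in = 1/(hA) = 1/(7.61·31.3) = 0.004198 K/W
  R_gypsum board = L/(kA) = 0.238/(0.183·31.3) = 0.04155 K/W
  R_polyurethane foam = L/(kA) = 0.0700/(0.0216·31.3) = 0.1035 K/W
  R_plywood = L/(kA) = 0.0948/(0.118·31.3) = 0.02567 K/W
ΣR = 0.004198 + 0.04155 + 0.1035 + 0.02567 = 0.1749 K/W
Q = ΔT/ΣR = (295.4 K − 272.045 K)/0.1749 = 133.5 W
From the inner boundary to the gypsum board/polyurethane foam interface, ΣR_partial = 0.04575 K/W.
T_interface = T_in − Q·ΣR_partial = 295.4 K − (133.5)(0.04575) = 289.3 K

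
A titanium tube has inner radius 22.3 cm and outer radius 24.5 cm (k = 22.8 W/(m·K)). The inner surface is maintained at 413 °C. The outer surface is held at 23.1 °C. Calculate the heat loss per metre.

Q' = 2πk·ΔT/ln(r₂/r₁) = 2π × 22.8 × 389.9 / ln(0.245/0.223) = 5.94×10^5 W/m

Q' = 5.94×10^5 W/m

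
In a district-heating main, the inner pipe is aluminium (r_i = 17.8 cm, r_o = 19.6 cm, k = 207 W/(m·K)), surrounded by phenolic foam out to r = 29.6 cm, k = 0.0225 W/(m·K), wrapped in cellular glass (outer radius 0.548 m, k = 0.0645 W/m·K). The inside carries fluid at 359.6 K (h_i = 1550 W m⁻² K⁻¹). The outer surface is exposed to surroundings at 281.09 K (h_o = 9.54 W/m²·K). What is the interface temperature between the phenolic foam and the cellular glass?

Series thermal resistances, inner to outer:
  R'_conv,in = 1/(2πr h) = 1/(2π·0.178·1550) = 5.769×10^-4 m·K/W
  R'_aluminium = ln(0.196/0.178)/(2πk) = 0.09633/(2π·207) = 7.407×10^-5 m·K/W
  R'_phenolic foam = ln(0.296/0.196)/(2πk) = 0.4122/(2π·0.0225) = 2.916 m·K/W
  R'_cellular glass = ln(0.548/0.296)/(2πk) = 0.6159/(2π·0.0645) = 1.520 m·K/W
  R'_conv,out = 1/(2πr h) = 1/(2π·0.548·9.54) = 0.03044 m·K/W
ΣR = 5.769×10^-4 + 7.407×10^-5 + 2.916 + 1.520 + 0.03044 = 4.467 m·K/W
Q' = ΔT/ΣR = (359.6 K − 281.09 K)/4.467 = 17.58 W/m
From the inner boundary to the phenolic foam/cellular glass interface, ΣR_partial = 2.917 m·K/W.
T_interface = T_in − Q'·ΣR_partial = 359.6 K − (17.58)(2.917) = 308.3 K

T = 308.3 K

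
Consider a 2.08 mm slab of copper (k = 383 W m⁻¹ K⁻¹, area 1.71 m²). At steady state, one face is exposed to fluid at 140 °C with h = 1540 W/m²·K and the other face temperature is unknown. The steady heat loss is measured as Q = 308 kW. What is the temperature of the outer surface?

Series resistances:
  R_conv,in = 1/(hA) = 1/(1540·1.71) = 3.797×10^-4 K/W
  R_copper = L/(kA) = 0.00208/(383·1.71) = 3.176×10^-6 K/W
ΣR = 3.829×10^-4 K/W
ΔT = Q·ΣR = 3.08×10^5 × 3.829×10^-4 = 117.9 K
Heat flows outward, so T_out = T_in − ΔT = 140 − 117.9 = 22.1 °C

T_out = 22.1 °C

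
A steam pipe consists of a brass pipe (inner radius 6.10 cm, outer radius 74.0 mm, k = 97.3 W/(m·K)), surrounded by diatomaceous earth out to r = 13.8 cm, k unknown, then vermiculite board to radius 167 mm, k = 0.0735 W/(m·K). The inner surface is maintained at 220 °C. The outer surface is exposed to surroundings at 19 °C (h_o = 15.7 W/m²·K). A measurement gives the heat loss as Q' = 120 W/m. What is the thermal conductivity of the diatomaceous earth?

k = 0.0826 W/m·K

ΣR = ΔT/Q' = |220 − 19|/120 = 1.675 m·K/W
Known resistances:
  R'_brass = ln(0.0740/0.0610)/(2πk) = 0.1932/(2π·97.3) = 3.160×10^-4 m·K/W
  R'_vermiculite board = ln(0.167/0.138)/(2πk) = 0.1907/(2π·0.0735) = 0.4130 m·K/W
  R'_conv,out = 1/(2πr h) = 1/(2π·0.167·15.7) = 0.06070 m·K/W
R_diatomaceous earth = ΣR − ΣR_known = 1.675 − 0.4740 = 1.201 m·K/W
ln(r₂/r₁)/(2πk) = 1.201 ⇒ k = 0.6232/(2π·1.201) = 0.0826 W/m·K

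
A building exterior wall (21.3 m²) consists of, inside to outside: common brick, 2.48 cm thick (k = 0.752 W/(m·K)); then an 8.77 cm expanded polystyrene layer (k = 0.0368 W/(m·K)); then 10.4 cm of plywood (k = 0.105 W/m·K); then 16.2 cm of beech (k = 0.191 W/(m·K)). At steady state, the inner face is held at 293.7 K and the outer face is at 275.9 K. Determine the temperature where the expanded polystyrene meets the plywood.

T = 283.6 K

Series thermal resistances, inner to outer:
  R_common brick = L/(kA) = 0.0248/(0.752·21.3) = 0.001548 K/W
  R_expanded polystyrene = L/(kA) = 0.0877/(0.0368·21.3) = 0.1119 K/W
  R_plywood = L/(kA) = 0.104/(0.105·21.3) = 0.04650 K/W
  R_beech = L/(kA) = 0.162/(0.191·21.3) = 0.03982 K/W
ΣR = 0.001548 + 0.1119 + 0.04650 + 0.03982 = 0.1998 K/W
Q = ΔT/ΣR = (293.7 K − 275.9 K)/0.1998 = 89.09 W
From the inner boundary to the expanded polystyrene/plywood interface, ΣR_partial = 0.1134 K/W.
T_interface = T_in − Q·ΣR_partial = 293.7 K − (89.09)(0.1134) = 283.6 K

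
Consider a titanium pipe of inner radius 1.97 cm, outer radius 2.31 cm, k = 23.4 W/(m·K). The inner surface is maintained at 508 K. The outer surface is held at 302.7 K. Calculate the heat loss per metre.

Q' = 1.90×10^5 W/m

Q' = 2πk·ΔT/ln(r₂/r₁) = 2π × 23.4 × 205.3 / ln(0.0231/0.0197) = 1.90×10^5 W/m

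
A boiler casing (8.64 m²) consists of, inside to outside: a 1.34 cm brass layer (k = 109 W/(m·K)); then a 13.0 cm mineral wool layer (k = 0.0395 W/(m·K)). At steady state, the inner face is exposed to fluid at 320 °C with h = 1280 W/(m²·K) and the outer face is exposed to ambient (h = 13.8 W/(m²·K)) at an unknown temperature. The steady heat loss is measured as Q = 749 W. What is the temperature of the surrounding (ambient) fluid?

T_out = 28.3 °C

Sum the resistances:
  R_conv,in = 1/(hA) = 1/(1280·8.64) = 9.042×10^-5 K/W
  R_brass = L/(kA) = 0.0134/(109·8.64) = 1.423×10^-5 K/W
  R_mineral wool = L/(kA) = 0.130/(0.0395·8.64) = 0.3809 K/W
  R_conv,out = 1/(hA) = 1/(13.8·8.64) = 0.008387 K/W
ΣR = 0.3894 K/W
ΔT = Q·ΣR = 749 × 0.3894 = 291.7 K
Heat flows outward, so T_out = T_in − ΔT = 320 − 291.7 = 28.3 °C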